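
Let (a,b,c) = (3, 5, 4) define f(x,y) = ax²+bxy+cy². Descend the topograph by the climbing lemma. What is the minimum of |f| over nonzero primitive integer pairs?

translate: b→-1 (≡5 mod 6), so (3,5,4)→(3,-1,2)
flip: (3,-1,2)→(2,1,3)
reduced (well bottom): (2,1,3) with a≤c, −a<b≤a
well minimum = a = 2

2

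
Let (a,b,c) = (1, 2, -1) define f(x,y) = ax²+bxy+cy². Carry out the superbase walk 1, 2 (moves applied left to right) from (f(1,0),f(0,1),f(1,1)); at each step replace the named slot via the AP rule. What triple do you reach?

start (1,-1,2) = (f(1,0),f(0,1),f(1,1))
replace slot 1: 2·((-1)+2) − 1 = 1 → (1,-1,2)
replace slot 2: 2·(1+2) − (-1) = 7 → (1,7,2)

1,7,2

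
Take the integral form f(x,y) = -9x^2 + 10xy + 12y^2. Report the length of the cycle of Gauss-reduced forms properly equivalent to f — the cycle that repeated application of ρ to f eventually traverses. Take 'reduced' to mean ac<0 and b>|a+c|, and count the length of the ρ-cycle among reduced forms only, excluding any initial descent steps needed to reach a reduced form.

D = 532, ⌊√D⌋ = 23
river: ρ → (12,14,-7)
river: ρ → (-7,14,12)
river: ρ → (12,10,-9)
river: ρ → (-9,8,13)
river: ρ → (13,18,-4)
river: ρ → (-4,22,3)
river: ρ → (3,20,-11)
river: ρ → (-11,2,12)
river: ρ → (12,22,-1)
river: ρ → (-1,22,12)
river: ρ → (12,2,-11)
river: ρ → (-11,20,3)
river: ρ → (3,22,-4)
river: ρ → (-4,18,13)
river: ρ → (13,8,-9)
river: ρ → (-9,10,12)
ρ-cycle length = 16 (tail of 0 descent steps not counted)

16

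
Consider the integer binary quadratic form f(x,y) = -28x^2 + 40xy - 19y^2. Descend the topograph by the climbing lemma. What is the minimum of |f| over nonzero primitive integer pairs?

translate: b→16 (≡-40 mod 56), so (28,-40,19)→(28,16,7)
flip: (28,16,7)→(7,-16,28)
translate: b→-2 (≡-16 mod 14), so (7,-16,28)→(7,-2,19)
reduced (well bottom): (7,-2,19) with a≤c, −a<b≤a
well minimum |f| = |-7| = 7 (negative-definite)

7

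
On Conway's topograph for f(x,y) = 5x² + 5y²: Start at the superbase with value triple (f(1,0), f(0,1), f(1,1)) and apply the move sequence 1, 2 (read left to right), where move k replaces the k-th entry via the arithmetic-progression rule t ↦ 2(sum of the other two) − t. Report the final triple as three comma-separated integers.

start (5,5,10) = (f(1,0),f(0,1),f(1,1))
replace slot 1: 2·(5+10) − 5 = 25 → (25,5,10)
replace slot 2: 2·(25+10) − 5 = 65 → (25,65,10)

25,65,10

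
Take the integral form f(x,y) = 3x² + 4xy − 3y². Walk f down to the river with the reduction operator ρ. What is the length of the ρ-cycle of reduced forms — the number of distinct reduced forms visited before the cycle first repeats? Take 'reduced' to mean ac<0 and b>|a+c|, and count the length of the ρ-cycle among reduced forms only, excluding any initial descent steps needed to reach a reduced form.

D = 52, ⌊√D⌋ = 7
river: ρ → (-3,2,4)
river: ρ → (4,6,-1)
river: ρ → (-1,6,4)
river: ρ → (4,2,-3)
river: ρ → (-3,4,3)
river: ρ → (3,2,-4)
river: ρ → (-4,6,1)
river: ρ → (1,6,-4)
river: ρ → (-4,2,3)
river: ρ → (3,4,-3)
ρ-cycle length = 10 (tail of 0 descent steps not counted)

10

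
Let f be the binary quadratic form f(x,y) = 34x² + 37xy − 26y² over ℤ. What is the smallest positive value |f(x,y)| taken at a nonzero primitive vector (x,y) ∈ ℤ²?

river: ρ → (-26,67,4)
river: ρ → (4,69,-9)
river: ρ → (-9,57,46)
river: ρ → (46,35,-20)
river: ρ → (-20,45,36)
river: ρ → (36,27,-29)
river: ρ → (-29,31,34)
river: ρ → (34,37,-26)
closes: descent 0, river 8
min |a| on river = 4

4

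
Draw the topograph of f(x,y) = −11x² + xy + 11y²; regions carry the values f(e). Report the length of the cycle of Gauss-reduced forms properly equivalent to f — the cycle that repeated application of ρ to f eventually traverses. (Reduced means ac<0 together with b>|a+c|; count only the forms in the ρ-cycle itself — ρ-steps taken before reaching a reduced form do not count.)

D = 485, ⌊√D⌋ = 22
river: ρ → (11,21,-1)
river: ρ → (-1,21,11)
river: ρ → (11,1,-11)
river: ρ → (-11,21,1)
river: ρ → (1,21,-11)
river: ρ → (-11,1,11)
ρ-cycle length = 6 (tail of 0 descent steps not counted)

6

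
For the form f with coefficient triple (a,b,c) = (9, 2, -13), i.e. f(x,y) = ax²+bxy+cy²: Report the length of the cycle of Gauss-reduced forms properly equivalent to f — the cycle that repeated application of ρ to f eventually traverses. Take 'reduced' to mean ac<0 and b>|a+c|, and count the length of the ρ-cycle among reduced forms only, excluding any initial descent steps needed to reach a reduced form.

D = 472, ⌊√D⌋ = 21
descent: ρ → (-13,-2,9)
descent: ρ → (9,20,-2)  [lands on river]
river: ρ → (-2,20,9)
river: ρ → (9,16,-6)
river: ρ → (-6,20,3)
river: ρ → (3,16,-18)
river: ρ → (-18,20,1)
river: ρ → (1,20,-18)
river: ρ → (-18,16,3)
river: ρ → (3,20,-6)
river: ρ → (-6,16,9)
ρ-cycle length = 10 (tail of 2 descent steps not counted)

10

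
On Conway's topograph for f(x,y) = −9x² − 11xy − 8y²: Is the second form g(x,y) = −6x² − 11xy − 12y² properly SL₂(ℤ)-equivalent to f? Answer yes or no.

D₁ = -167, D₂ = -167
f is negative-definite; reduce −f:
−f: translate: b→-7 (≡11 mod 18), so (9,11,8)→(9,-7,6)
−f: flip: (9,-7,6)→(6,7,9)
−f: translate: b→-5 (≡7 mod 12), so (6,7,9)→(6,-5,8)
−f: reduced (well bottom): (6,-5,8) with a≤c, −a<b≤a
flip sign back: reduced form of f is (-6,5,-8)
g is negative-definite; reduce −g:
−g: translate: b→-1 (≡11 mod 12), so (6,11,12)→(6,-1,7)
−g: reduced (well bottom): (6,-1,7) with a≤c, −a<b≤a
flip sign back: reduced form of g is (-6,1,-7)
reduced forms (-6, 5, -8) vs (-6, 1, -7) ⇒ inequivalent

no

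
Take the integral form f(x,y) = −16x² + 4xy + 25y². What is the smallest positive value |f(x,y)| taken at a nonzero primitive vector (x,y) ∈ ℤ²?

descent: ρ → (25,-4,-16)
descent: ρ → (-16,36,5)  [lands on river]
river: ρ → (5,34,-23)
river: ρ → (-23,12,16)
river: ρ → (16,20,-19)
river: ρ → (-19,18,17)
river: ρ → (17,16,-20)
river: ρ → (-20,24,13)
river: ρ → (13,28,-16)
closes: descent 2, river 8
min |a| on river = 5

5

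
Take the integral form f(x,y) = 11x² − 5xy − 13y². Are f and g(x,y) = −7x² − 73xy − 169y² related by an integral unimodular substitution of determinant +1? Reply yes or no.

D₁ = 597, D₂ = 597
river cycle of f (length 10): (-13, 5, 11), (11, 17, -7), (-7, 11, 17), (17, 23, -1), (-1, 23, 17), (17, 11, -7), (-7, 17, 11), (11, 5, -13), (-13, 21, 3), (3, 21, -13)
river cycle of g (length 10): (-7, 11, 17), (17, 23, -1), (-1, 23, 17), (17, 11, -7), (-7, 17, 11), (11, 5, -13), (-13, 21, 3), (3, 21, -13), (-13, 5, 11), (11, 17, -7)
cycles coincide ⇒ equivalent

yes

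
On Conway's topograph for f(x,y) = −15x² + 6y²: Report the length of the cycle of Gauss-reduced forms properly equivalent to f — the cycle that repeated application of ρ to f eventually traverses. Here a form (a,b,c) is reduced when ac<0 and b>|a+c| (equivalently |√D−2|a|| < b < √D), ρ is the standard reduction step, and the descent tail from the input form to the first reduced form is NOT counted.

D = 360, ⌊√D⌋ = 18
descent: ρ → (6,12,-9)  [lands on river]
river: ρ → (-9,6,9)
river: ρ → (9,12,-6)
river: ρ → (-6,12,9)
river: ρ → (9,6,-9)
river: ρ → (-9,12,6)
ρ-cycle length = 6 (tail of 1 descent step not counted)

6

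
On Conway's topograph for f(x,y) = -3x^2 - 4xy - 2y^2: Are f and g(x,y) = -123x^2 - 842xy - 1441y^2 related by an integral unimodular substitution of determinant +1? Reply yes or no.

D₁ = -8, D₂ = -8
f is negative-definite; reduce −f:
−f: translate: b→-2 (≡4 mod 6), so (3,4,2)→(3,-2,1)
−f: flip: (3,-2,1)→(1,2,3)
−f: translate: b→0 (≡2 mod 2), so (1,2,3)→(1,0,2)
−f: reduced (well bottom): (1,0,2) with a≤c, −a<b≤a
flip sign back: reduced form of f is (-1,0,-2)
g is negative-definite; reduce −g:
−g: translate: b→104 (≡842 mod 246), so (123,842,1441)→(123,104,22)
−g: flip: (123,104,22)→(22,-104,123)
−g: translate: b→-16 (≡-104 mod 44), so (22,-104,123)→(22,-16,3)
−g: flip: (22,-16,3)→(3,16,22)
−g: translate: b→-2 (≡16 mod 6), so (3,16,22)→(3,-2,1)
−g: flip: (3,-2,1)→(1,2,3)
−g: translate: b→0 (≡2 mod 2), so (1,2,3)→(1,0,2)
−g: reduced (well bottom): (1,0,2) with a≤c, −a<b≤a
flip sign back: reduced form of g is (-1,0,-2)
reduced forms (-1, 0, -2) vs (-1, 0, -2) ⇒ equivalent

yes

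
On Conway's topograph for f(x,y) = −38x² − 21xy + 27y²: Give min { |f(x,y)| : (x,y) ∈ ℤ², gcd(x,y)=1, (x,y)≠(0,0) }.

descent: ρ → (27,21,-38)  [lands on river]
river: ρ → (-38,55,10)
river: ρ → (10,65,-8)
river: ρ → (-8,63,18)
river: ρ → (18,45,-35)
river: ρ → (-35,25,28)
river: ρ → (28,31,-32)
river: ρ → (-32,33,27)
closes: descent 1, river 8
min |a| on river = 8

8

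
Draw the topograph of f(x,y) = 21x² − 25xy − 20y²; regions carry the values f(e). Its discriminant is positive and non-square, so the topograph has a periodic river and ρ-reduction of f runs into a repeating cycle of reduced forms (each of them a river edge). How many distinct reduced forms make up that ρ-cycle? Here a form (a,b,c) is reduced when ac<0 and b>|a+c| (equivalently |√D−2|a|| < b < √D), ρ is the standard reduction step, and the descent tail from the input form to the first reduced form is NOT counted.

D = 2305, ⌊√D⌋ = 48
descent: ρ → (-20,25,21)  [lands on river]
river: ρ → (21,17,-24)
river: ρ → (-24,31,14)
river: ρ → (14,25,-30)
river: ρ → (-30,35,9)
river: ρ → (9,37,-26)
river: ρ → (-26,15,20)
river: ρ → (20,25,-21)
river: ρ → (-21,17,24)
river: ρ → (24,31,-14)
river: ρ → (-14,25,30)
river: ρ → (30,35,-9)
river: ρ → (-9,37,26)
river: ρ → (26,15,-20)
ρ-cycle length = 14 (tail of 1 descent step not counted)

14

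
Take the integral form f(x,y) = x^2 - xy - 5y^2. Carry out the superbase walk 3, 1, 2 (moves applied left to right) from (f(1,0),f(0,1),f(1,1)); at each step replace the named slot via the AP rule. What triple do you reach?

start (1,-5,-5) = (f(1,0),f(0,1),f(1,1))
replace slot 3: 2·(1+(-5)) − (-5) = -3 → (1,-5,-3)
replace slot 1: 2·((-5)+(-3)) − 1 = -17 → (-17,-5,-3)
replace slot 2: 2·((-17)+(-3)) − (-5) = -35 → (-17,-35,-3)

-17,-35,-3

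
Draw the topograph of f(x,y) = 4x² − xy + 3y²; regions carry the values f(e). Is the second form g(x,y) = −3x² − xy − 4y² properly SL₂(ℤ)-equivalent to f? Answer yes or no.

D₁ = -47, D₂ = -47
f: flip: (4,-1,3)→(3,1,4)
f: reduced (well bottom): (3,1,4) with a≤c, −a<b≤a
g is negative-definite; reduce −g:
−g: reduced (well bottom): (3,1,4) with a≤c, −a<b≤a
flip sign back: reduced form of g is (-3,-1,-4)
reduced forms (3, 1, 4) vs (-3, -1, -4) ⇒ inequivalent

no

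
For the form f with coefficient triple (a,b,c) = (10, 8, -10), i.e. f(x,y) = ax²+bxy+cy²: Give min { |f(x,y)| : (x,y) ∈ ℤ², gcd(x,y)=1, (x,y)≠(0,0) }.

river: ρ → (-10,12,8)
river: ρ → (8,20,-2)
river: ρ → (-2,20,8)
river: ρ → (8,12,-10)
river: ρ → (-10,8,10)
river: ρ → (10,12,-8)
river: ρ → (-8,20,2)
river: ρ → (2,20,-8)
river: ρ → (-8,12,10)
river: ρ → (10,8,-10)
closes: descent 0, river 10
min |a| on river = 2

2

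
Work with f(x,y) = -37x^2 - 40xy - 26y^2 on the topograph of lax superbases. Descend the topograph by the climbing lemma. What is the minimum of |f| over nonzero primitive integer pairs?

translate: b→-34 (≡40 mod 74), so (37,40,26)→(37,-34,23)
flip: (37,-34,23)→(23,34,37)
translate: b→-12 (≡34 mod 46), so (23,34,37)→(23,-12,26)
reduced (well bottom): (23,-12,26) with a≤c, −a<b≤a
well minimum |f| = |-23| = 23 (negative-definite)

23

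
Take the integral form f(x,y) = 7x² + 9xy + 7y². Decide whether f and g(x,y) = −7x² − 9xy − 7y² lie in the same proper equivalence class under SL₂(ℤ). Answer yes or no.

D₁ = -115, D₂ = -115
f: translate: b→-5 (≡9 mod 14), so (7,9,7)→(7,-5,5)
f: flip: (7,-5,5)→(5,5,7)
f: reduced (well bottom): (5,5,7) with a≤c, −a<b≤a
g is negative-definite; reduce −g:
−g: translate: b→-5 (≡9 mod 14), so (7,9,7)→(7,-5,5)
−g: flip: (7,-5,5)→(5,5,7)
−g: reduced (well bottom): (5,5,7) with a≤c, −a<b≤a
flip sign back: reduced form of g is (-5,-5,-7)
reduced forms (5, 5, 7) vs (-5, -5, -7) ⇒ inequivalent

no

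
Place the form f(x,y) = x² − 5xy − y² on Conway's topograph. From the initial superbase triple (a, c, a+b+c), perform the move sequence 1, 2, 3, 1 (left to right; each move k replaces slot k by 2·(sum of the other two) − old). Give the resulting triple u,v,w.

start (1,-1,-5) = (f(1,0),f(0,1),f(1,1))
replace slot 1: 2·((-1)+(-5)) − 1 = -13 → (-13,-1,-5)
replace slot 2: 2·((-13)+(-5)) − (-1) = -35 → (-13,-35,-5)
replace slot 3: 2·((-13)+(-35)) − (-5) = -91 → (-13,-35,-91)
replace slot 1: 2·((-35)+(-91)) − (-13) = -239 → (-239,-35,-91)

-239,-35,-91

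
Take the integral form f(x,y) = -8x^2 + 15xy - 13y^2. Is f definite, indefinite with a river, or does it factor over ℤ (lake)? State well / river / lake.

D = b²−4ac = 15² − 4·(-8)·(-13) = -191
D < 0 ⇒ definite ⇒ every region one sign ⇒ single well

well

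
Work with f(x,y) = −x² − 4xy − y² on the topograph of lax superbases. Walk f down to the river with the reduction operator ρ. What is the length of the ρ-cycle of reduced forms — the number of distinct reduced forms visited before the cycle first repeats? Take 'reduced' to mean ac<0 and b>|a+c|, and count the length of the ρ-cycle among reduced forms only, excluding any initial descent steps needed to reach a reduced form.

D = 12, ⌊√D⌋ = 3
descent: ρ → (-1,2,2)  [lands on river]
river: ρ → (2,2,-1)
ρ-cycle length = 2 (tail of 1 descent step not counted)

2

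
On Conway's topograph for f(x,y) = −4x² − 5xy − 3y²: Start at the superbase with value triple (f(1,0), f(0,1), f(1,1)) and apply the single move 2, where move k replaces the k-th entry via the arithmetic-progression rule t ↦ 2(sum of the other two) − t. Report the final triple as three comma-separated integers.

start (-4,-3,-12) = (f(1,0),f(0,1),f(1,1))
replace slot 2: 2·((-4)+(-12)) − (-3) = -29 → (-4,-29,-12)

-4,-29,-12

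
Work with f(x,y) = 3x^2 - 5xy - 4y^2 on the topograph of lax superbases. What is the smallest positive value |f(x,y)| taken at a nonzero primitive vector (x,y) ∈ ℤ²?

descent: ρ → (-4,5,3)  [lands on river]
river: ρ → (3,7,-2)
river: ρ → (-2,5,6)
river: ρ → (6,7,-1)
river: ρ → (-1,7,6)
river: ρ → (6,5,-2)
river: ρ → (-2,7,3)
river: ρ → (3,5,-4)
river: ρ → (-4,3,4)
river: ρ → (4,5,-3)
river: ρ → (-3,7,2)
river: ρ → (2,5,-6)
river: ρ → (-6,7,1)
river: ρ → (1,7,-6)
river: ρ → (-6,5,2)
river: ρ → (2,7,-3)
river: ρ → (-3,5,4)
river: ρ → (4,3,-4)
closes: descent 1, river 18
min |a| on river = 1

1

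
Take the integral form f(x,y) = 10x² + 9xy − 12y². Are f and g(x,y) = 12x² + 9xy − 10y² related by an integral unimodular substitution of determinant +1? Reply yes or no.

D₁ = 561, D₂ = 561
river cycle of f (length 16): (-12, 15, 7), (7, 13, -14), (-14, 15, 6), (6, 21, -5), (-5, 19, 10), (10, 21, -3), (-3, 21, 10), (10, 19, -5), (-5, 21, 6), (6, 15, -14), … (6 more)
river cycle of g (length 16): (-10, 11, 11), (11, 11, -10), (-10, 9, 12), (12, 15, -7), (-7, 13, 14), (14, 15, -6), (-6, 21, 5), (5, 19, -10), (-10, 21, 3), (3, 21, -10), … (6 more)
cycles differ ⇒ inequivalent

no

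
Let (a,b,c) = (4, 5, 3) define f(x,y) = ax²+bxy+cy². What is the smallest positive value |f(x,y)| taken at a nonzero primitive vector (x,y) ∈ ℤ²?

translate: b→-3 (≡5 mod 8), so (4,5,3)→(4,-3,2)
flip: (4,-3,2)→(2,3,4)
translate: b→-1 (≡3 mod 4), so (2,3,4)→(2,-1,3)
reduced (well bottom): (2,-1,3) with a≤c, −a<b≤a
well minimum = a = 2

2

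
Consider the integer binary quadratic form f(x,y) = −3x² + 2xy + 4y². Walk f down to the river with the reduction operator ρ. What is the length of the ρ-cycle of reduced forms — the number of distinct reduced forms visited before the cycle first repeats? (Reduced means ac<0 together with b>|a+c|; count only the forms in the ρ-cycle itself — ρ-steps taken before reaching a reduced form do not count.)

D = 52, ⌊√D⌋ = 7
river: ρ → (4,6,-1)
river: ρ → (-1,6,4)
river: ρ → (4,2,-3)
river: ρ → (-3,4,3)
river: ρ → (3,2,-4)
river: ρ → (-4,6,1)
river: ρ → (1,6,-4)
river: ρ → (-4,2,3)
river: ρ → (3,4,-3)
river: ρ → (-3,2,4)
ρ-cycle length = 10 (tail of 0 descent steps not counted)

10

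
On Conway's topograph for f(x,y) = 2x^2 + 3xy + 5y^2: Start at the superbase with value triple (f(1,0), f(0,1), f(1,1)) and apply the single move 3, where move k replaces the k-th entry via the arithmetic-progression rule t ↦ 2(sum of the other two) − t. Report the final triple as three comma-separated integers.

start (2,5,10) = (f(1,0),f(0,1),f(1,1))
replace slot 3: 2·(2+5) − 10 = 4 → (2,5,4)

2,5,4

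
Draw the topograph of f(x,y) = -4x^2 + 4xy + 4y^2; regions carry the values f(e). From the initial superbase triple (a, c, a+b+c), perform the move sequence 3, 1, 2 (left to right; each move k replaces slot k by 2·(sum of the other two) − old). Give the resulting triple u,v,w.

start (-4,4,4) = (f(1,0),f(0,1),f(1,1))
replace slot 3: 2·((-4)+4) − 4 = -4 → (-4,4,-4)
replace slot 1: 2·(4+(-4)) − (-4) = 4 → (4,4,-4)
replace slot 2: 2·(4+(-4)) − 4 = -4 → (4,-4,-4)

4,-4,-4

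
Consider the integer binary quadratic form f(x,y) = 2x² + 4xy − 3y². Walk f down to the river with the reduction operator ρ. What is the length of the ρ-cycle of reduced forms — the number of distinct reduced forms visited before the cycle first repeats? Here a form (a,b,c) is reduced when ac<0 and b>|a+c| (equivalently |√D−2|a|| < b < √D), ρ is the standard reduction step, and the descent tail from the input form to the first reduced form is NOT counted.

D = 40, ⌊√D⌋ = 6
river: ρ → (-3,2,3)
river: ρ → (3,4,-2)
river: ρ → (-2,4,3)
river: ρ → (3,2,-3)
river: ρ → (-3,4,2)
river: ρ → (2,4,-3)
ρ-cycle length = 6 (tail of 0 descent steps not counted)

6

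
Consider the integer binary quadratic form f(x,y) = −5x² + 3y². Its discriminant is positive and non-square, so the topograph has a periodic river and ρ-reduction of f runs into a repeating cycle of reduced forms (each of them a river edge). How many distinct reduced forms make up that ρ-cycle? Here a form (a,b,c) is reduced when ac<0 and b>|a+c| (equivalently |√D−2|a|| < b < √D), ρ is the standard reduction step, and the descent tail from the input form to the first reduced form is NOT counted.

D = 60, ⌊√D⌋ = 7
descent: ρ → (3,6,-2)  [lands on river]
river: ρ → (-2,6,3)
ρ-cycle length = 2 (tail of 1 descent step not counted)

2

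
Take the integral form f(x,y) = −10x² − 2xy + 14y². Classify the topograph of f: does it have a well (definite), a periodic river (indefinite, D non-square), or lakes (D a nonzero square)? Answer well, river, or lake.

D = b²−4ac = (-2)² − 4·(-10)·14 = 564
D > 0 non-square ⇒ indefinite ⇒ periodic river

river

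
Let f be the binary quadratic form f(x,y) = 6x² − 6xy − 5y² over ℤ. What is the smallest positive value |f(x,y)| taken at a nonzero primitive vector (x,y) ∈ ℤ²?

descent: ρ → (-5,6,6)  [lands on river]
river: ρ → (6,6,-5)
river: ρ → (-5,4,7)
river: ρ → (7,10,-2)
river: ρ → (-2,10,7)
river: ρ → (7,4,-5)
closes: descent 1, river 6
min |a| on river = 2

2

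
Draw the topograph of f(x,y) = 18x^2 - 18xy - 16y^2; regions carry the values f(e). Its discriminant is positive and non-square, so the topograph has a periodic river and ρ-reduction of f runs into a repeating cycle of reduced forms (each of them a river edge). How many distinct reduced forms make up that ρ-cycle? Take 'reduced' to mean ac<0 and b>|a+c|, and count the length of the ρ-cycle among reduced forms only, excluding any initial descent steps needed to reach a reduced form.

D = 1476, ⌊√D⌋ = 38
descent: ρ → (-16,18,18)  [lands on river]
river: ρ → (18,18,-16)
river: ρ → (-16,14,20)
river: ρ → (20,26,-10)
river: ρ → (-10,34,8)
river: ρ → (8,30,-18)
river: ρ → (-18,6,20)
river: ρ → (20,34,-4)
river: ρ → (-4,38,2)
river: ρ → (2,38,-4)
river: ρ → (-4,34,20)
river: ρ → (20,6,-18)
river: ρ → (-18,30,8)
river: ρ → (8,34,-10)
river: ρ → (-10,26,20)
river: ρ → (20,14,-16)
ρ-cycle length = 16 (tail of 1 descent step not counted)

16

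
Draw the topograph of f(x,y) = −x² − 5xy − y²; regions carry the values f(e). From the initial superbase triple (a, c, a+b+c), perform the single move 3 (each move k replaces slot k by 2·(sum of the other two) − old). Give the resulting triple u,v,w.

start (-1,-1,-7) = (f(1,0),f(0,1),f(1,1))
replace slot 3: 2·((-1)+(-1)) − (-7) = 3 → (-1,-1,3)

-1,-1,3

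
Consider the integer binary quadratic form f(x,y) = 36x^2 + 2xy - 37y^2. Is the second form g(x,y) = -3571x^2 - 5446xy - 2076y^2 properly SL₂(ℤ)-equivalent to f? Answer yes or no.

D₁ = 5332, D₂ = 5332
river cycle of f (length 28): (-37, 72, 1), (1, 72, -37), (-37, 2, 36), (36, 70, -3), (-3, 68, 59), (59, 50, -12), (-12, 70, 9), (9, 56, -61), (-61, 66, 4), (4, 70, -27), … (18 more)
river cycle of g (length 28): (-3, 70, 36), (36, 2, -37), (-37, 72, 1), (1, 72, -37), (-37, 2, 36), (36, 70, -3), (-3, 68, 59), (59, 50, -12), (-12, 70, 9), (9, 56, -61), … (18 more)
cycles coincide ⇒ equivalent

yes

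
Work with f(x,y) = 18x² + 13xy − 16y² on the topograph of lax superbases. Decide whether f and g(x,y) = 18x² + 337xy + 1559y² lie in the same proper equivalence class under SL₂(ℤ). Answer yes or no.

D₁ = 1321, D₂ = 1321
river cycle of f (length 102): (-16, 19, 15), (15, 11, -20), (-20, 29, 6), (6, 31, -15), (-15, 29, 8), (8, 35, -3), (-3, 31, 30), (30, 29, -4), (-4, 35, 6), (6, 25, -29), … (92 more)
river cycle of g (length 102): (18, 13, -16), (-16, 19, 15), (15, 11, -20), (-20, 29, 6), (6, 31, -15), (-15, 29, 8), (8, 35, -3), (-3, 31, 30), (30, 29, -4), (-4, 35, 6), … (92 more)
cycles coincide ⇒ equivalent

yes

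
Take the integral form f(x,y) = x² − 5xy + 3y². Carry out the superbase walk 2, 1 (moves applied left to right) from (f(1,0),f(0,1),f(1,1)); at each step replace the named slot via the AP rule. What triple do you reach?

start (1,3,-1) = (f(1,0),f(0,1),f(1,1))
replace slot 2: 2·(1+(-1)) − 3 = -3 → (1,-3,-1)
replace slot 1: 2·((-3)+(-1)) − 1 = -9 → (-9,-3,-1)

-9,-3,-1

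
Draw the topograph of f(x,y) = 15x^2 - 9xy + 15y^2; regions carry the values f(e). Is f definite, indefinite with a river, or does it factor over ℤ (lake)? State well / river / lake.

D = b²−4ac = (-9)² − 4·15·15 = -819
D < 0 ⇒ definite ⇒ every region one sign ⇒ single well

well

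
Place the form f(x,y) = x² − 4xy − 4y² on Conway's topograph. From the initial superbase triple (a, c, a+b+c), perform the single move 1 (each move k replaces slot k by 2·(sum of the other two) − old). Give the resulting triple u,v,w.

start (1,-4,-7) = (f(1,0),f(0,1),f(1,1))
replace slot 1: 2·((-4)+(-7)) − 1 = -23 → (-23,-4,-7)

-23,-4,-7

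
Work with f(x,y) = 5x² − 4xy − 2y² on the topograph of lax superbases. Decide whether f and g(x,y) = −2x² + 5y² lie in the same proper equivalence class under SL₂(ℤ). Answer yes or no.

D₁ = 56, D₂ = 40
discriminants differ ⇒ not SL₂(ℤ)-equivalent

no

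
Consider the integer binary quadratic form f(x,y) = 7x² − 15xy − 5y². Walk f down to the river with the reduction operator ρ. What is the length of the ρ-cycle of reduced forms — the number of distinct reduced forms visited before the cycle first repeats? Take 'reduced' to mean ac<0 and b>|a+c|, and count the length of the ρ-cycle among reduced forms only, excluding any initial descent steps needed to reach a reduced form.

D = 365, ⌊√D⌋ = 19
descent: ρ → (-5,15,7)  [lands on river]
river: ρ → (7,13,-7)
river: ρ → (-7,15,5)
river: ρ → (5,15,-7)
river: ρ → (-7,13,7)
river: ρ → (7,15,-5)
ρ-cycle length = 6 (tail of 1 descent step not counted)

6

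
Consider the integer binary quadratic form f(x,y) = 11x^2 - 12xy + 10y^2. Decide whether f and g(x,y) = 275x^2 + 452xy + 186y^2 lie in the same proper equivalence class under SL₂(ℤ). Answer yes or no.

D₁ = -296, D₂ = -296
f: translate: b→10 (≡-12 mod 22), so (11,-12,10)→(11,10,9)
f: flip: (11,10,9)→(9,-10,11)
f: translate: b→8 (≡-10 mod 18), so (9,-10,11)→(9,8,10)
f: reduced (well bottom): (9,8,10) with a≤c, −a<b≤a
g: translate: b→-98 (≡452 mod 550), so (275,452,186)→(275,-98,9)
g: flip: (275,-98,9)→(9,98,275)
g: translate: b→8 (≡98 mod 18), so (9,98,275)→(9,8,10)
g: reduced (well bottom): (9,8,10) with a≤c, −a<b≤a
reduced forms (9, 8, 10) vs (9, 8, 10) ⇒ equivalent

yes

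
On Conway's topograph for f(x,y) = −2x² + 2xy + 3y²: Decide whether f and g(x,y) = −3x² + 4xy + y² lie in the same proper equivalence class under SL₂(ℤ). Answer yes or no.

D₁ = 28, D₂ = 28
river cycle of f (length 4): (3, 4, -1), (-1, 4, 3), (3, 2, -2), (-2, 2, 3)
river cycle of g (length 4): (1, 4, -3), (-3, 2, 2), (2, 2, -3), (-3, 4, 1)
cycles differ ⇒ inequivalent

no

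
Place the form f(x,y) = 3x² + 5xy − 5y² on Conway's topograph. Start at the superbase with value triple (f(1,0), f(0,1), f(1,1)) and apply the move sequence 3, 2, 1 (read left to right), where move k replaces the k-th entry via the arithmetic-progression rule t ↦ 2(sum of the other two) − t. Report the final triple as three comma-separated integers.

start (3,-5,3) = (f(1,0),f(0,1),f(1,1))
replace slot 3: 2·(3+(-5)) − 3 = -7 → (3,-5,-7)
replace slot 2: 2·(3+(-7)) − (-5) = -3 → (3,-3,-7)
replace slot 1: 2·((-3)+(-7)) − 3 = -23 → (-23,-3,-7)

-23,-3,-7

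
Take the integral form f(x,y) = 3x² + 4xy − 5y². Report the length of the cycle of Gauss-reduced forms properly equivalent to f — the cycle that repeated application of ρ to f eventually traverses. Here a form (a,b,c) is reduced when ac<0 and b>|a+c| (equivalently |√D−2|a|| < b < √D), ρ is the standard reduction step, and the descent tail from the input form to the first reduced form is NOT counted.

D = 76, ⌊√D⌋ = 8
river: ρ → (-5,6,2)
river: ρ → (2,6,-5)
river: ρ → (-5,4,3)
river: ρ → (3,8,-1)
river: ρ → (-1,8,3)
river: ρ → (3,4,-5)
ρ-cycle length = 6 (tail of 0 descent steps not counted)

6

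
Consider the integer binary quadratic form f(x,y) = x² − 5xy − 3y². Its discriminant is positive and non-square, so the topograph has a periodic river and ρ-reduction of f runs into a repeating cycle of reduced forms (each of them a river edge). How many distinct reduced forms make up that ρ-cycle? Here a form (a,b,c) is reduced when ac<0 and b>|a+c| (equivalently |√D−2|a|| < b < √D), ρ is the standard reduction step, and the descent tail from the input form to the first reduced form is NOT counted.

D = 37, ⌊√D⌋ = 6
descent: ρ → (-3,5,1)  [lands on river]
river: ρ → (1,5,-3)
river: ρ → (-3,1,3)
river: ρ → (3,5,-1)
river: ρ → (-1,5,3)
river: ρ → (3,1,-3)
ρ-cycle length = 6 (tail of 1 descent step not counted)

6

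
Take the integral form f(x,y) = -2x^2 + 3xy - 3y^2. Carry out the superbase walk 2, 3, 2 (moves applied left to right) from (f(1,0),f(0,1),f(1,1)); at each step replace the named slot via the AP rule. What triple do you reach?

start (-2,-3,-2) = (f(1,0),f(0,1),f(1,1))
replace slot 2: 2·((-2)+(-2)) − (-3) = -5 → (-2,-5,-2)
replace slot 3: 2·((-2)+(-5)) − (-2) = -12 → (-2,-5,-12)
replace slot 2: 2·((-2)+(-12)) − (-5) = -23 → (-2,-23,-12)

-2,-23,-12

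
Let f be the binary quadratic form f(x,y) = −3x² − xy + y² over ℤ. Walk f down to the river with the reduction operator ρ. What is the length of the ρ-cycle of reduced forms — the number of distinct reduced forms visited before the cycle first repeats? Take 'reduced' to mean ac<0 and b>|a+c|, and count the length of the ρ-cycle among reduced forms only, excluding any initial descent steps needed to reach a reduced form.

D = 13, ⌊√D⌋ = 3
descent: ρ → (1,3,-1)  [lands on river]
river: ρ → (-1,3,1)
ρ-cycle length = 2 (tail of 1 descent step not counted)

2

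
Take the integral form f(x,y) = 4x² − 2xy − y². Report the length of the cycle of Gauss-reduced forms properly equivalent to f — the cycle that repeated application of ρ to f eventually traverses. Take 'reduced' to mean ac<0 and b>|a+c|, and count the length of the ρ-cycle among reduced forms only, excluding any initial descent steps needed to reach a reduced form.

D = 20, ⌊√D⌋ = 4
descent: ρ → (-1,4,1)  [lands on river]
river: ρ → (1,4,-1)
ρ-cycle length = 2 (tail of 1 descent step not counted)

2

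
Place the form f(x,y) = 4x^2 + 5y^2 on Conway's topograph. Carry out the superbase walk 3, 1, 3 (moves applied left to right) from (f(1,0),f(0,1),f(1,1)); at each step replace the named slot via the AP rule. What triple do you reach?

start (4,5,9) = (f(1,0),f(0,1),f(1,1))
replace slot 3: 2·(4+5) − 9 = 9 → (4,5,9)
replace slot 1: 2·(5+9) − 4 = 24 → (24,5,9)
replace slot 3: 2·(24+5) − 9 = 49 → (24,5,49)

24,5,49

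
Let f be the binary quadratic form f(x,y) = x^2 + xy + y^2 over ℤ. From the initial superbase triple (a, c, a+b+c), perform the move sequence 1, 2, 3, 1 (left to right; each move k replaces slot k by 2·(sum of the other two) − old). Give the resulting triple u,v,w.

start (1,1,3) = (f(1,0),f(0,1),f(1,1))
replace slot 1: 2·(1+3) − 1 = 7 → (7,1,3)
replace slot 2: 2·(7+3) − 1 = 19 → (7,19,3)
replace slot 3: 2·(7+19) − 3 = 49 → (7,19,49)
replace slot 1: 2·(19+49) − 7 = 129 → (129,19,49)

129,19,49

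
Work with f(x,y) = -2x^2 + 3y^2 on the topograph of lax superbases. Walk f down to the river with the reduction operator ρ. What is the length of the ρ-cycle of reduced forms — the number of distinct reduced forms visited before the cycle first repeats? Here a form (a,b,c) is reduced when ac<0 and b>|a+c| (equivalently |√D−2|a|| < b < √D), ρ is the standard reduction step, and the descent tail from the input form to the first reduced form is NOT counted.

D = 24, ⌊√D⌋ = 4
descent: ρ → (3,0,-2)
descent: ρ → (-2,4,1)  [lands on river]
river: ρ → (1,4,-2)
ρ-cycle length = 2 (tail of 2 descent steps not counted)

2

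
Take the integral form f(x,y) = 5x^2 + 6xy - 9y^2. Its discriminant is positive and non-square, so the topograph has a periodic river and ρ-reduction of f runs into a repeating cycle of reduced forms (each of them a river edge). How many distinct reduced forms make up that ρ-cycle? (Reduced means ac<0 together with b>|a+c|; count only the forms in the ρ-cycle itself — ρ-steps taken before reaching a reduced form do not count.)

D = 216, ⌊√D⌋ = 14
river: ρ → (-9,12,2)
river: ρ → (2,12,-9)
river: ρ → (-9,6,5)
river: ρ → (5,14,-1)
river: ρ → (-1,14,5)
river: ρ → (5,6,-9)
ρ-cycle length = 6 (tail of 0 descent steps not counted)

6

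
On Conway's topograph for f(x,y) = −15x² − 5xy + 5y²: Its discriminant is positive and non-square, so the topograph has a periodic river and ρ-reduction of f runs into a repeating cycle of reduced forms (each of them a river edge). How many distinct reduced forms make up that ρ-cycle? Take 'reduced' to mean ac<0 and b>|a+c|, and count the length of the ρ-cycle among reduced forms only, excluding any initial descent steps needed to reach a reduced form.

D = 325, ⌊√D⌋ = 18
descent: ρ → (5,15,-5)  [lands on river]
river: ρ → (-5,15,5)
ρ-cycle length = 2 (tail of 1 descent step not counted)

2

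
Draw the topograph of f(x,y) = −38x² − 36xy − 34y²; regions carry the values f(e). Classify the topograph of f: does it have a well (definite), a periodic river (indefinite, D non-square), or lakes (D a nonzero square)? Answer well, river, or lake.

D = b²−4ac = (-36)² − 4·(-38)·(-34) = -3872
D < 0 ⇒ definite ⇒ every region one sign ⇒ single well

well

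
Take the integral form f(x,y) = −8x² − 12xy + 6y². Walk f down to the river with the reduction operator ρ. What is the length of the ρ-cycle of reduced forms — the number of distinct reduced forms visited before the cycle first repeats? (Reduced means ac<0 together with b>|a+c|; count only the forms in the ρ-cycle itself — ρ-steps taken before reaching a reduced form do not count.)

D = 336, ⌊√D⌋ = 18
descent: ρ → (6,12,-8)  [lands on river]
river: ρ → (-8,4,10)
river: ρ → (10,16,-2)
river: ρ → (-2,16,10)
river: ρ → (10,4,-8)
river: ρ → (-8,12,6)
ρ-cycle length = 6 (tail of 1 descent step not counted)

6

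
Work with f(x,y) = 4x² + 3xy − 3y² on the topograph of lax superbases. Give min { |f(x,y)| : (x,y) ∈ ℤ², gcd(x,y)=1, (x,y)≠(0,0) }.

river: ρ → (-3,3,4)
river: ρ → (4,5,-2)
river: ρ → (-2,7,1)
river: ρ → (1,7,-2)
river: ρ → (-2,5,4)
river: ρ → (4,3,-3)
closes: descent 0, river 6
min |a| on river = 1

1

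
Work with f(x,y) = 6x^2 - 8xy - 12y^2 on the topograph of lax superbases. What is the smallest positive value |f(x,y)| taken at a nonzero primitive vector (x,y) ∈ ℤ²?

descent: ρ → (-12,8,6)  [lands on river]
river: ρ → (6,16,-4)
river: ρ → (-4,16,6)
river: ρ → (6,8,-12)
river: ρ → (-12,16,2)
river: ρ → (2,16,-12)
closes: descent 1, river 6
min |a| on river = 2

2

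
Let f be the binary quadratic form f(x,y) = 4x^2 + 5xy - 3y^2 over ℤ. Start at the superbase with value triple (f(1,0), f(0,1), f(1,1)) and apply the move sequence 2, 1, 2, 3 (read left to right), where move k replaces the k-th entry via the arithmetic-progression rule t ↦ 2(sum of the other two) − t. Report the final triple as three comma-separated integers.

start (4,-3,6) = (f(1,0),f(0,1),f(1,1))
replace slot 2: 2·(4+6) − (-3) = 23 → (4,23,6)
replace slot 1: 2·(23+6) − 4 = 54 → (54,23,6)
replace slot 2: 2·(54+6) − 23 = 97 → (54,97,6)
replace slot 3: 2·(54+97) − 6 = 296 → (54,97,296)

54,97,296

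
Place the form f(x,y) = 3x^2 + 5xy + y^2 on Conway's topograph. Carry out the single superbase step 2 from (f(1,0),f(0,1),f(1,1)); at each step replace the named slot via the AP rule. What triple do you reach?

start (3,1,9) = (f(1,0),f(0,1),f(1,1))
replace slot 2: 2·(3+9) − 1 = 23 → (3,23,9)

3,23,9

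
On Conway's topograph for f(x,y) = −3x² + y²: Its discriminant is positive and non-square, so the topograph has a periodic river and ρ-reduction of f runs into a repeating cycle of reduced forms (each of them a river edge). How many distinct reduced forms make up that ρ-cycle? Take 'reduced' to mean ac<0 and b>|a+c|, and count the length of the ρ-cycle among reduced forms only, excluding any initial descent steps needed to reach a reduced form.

D = 12, ⌊√D⌋ = 3
descent: ρ → (1,2,-2)  [lands on river]
river: ρ → (-2,2,1)
ρ-cycle length = 2 (tail of 1 descent step not counted)

2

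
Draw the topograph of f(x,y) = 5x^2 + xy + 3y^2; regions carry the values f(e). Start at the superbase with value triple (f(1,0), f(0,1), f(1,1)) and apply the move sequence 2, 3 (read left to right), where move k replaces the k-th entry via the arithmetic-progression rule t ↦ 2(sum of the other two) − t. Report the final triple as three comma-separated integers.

start (5,3,9) = (f(1,0),f(0,1),f(1,1))
replace slot 2: 2·(5+9) − 3 = 25 → (5,25,9)
replace slot 3: 2·(5+25) − 9 = 51 → (5,25,51)

5,25,51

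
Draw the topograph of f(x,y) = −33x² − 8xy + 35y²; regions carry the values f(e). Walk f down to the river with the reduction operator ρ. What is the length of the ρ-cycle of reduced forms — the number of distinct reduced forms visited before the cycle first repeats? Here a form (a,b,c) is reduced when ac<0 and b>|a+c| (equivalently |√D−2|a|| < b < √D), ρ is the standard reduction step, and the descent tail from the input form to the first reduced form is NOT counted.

D = 4684, ⌊√D⌋ = 68
descent: ρ → (35,8,-33)  [lands on river]
river: ρ → (-33,58,10)
river: ρ → (10,62,-21)
river: ρ → (-21,64,7)
river: ρ → (7,62,-30)
river: ρ → (-30,58,11)
river: ρ → (11,52,-45)
river: ρ → (-45,38,18)
river: ρ → (18,34,-49)
river: ρ → (-49,64,3)
river: ρ → (3,68,-5)
river: ρ → (-5,62,42)
river: ρ → (42,22,-25)
river: ρ → (-25,28,39)
river: ρ → (39,50,-14)
river: ρ → (-14,62,15)
river: ρ → (15,58,-22)
river: ρ → (-22,30,43)
river: ρ → (43,56,-9)
river: ρ → (-9,52,55)
river: ρ → (55,58,-6)
river: ρ → (-6,62,35)
ρ-cycle length = 22 (tail of 1 descent step not counted)

22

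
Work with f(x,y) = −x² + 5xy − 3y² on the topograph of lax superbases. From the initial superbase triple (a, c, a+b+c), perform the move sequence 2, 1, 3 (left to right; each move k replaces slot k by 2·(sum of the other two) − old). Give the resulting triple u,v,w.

start (-1,-3,1) = (f(1,0),f(0,1),f(1,1))
replace slot 2: 2·((-1)+1) − (-3) = 3 → (-1,3,1)
replace slot 1: 2·(3+1) − (-1) = 9 → (9,3,1)
replace slot 3: 2·(9+3) − 1 = 23 → (9,3,23)

9,3,23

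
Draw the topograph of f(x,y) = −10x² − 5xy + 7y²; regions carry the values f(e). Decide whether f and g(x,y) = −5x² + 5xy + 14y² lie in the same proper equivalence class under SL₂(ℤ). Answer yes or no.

D₁ = 305, D₂ = 305
river cycle of f (length 8): (7, 5, -10), (-10, 15, 2), (2, 17, -2), (-2, 15, 10), (10, 5, -7), (-7, 9, 8), (8, 7, -8), (-8, 9, 7)
river cycle of g (length 4): (-5, 15, 4), (4, 17, -1), (-1, 17, 4), (4, 15, -5)
cycles differ ⇒ inequivalent

no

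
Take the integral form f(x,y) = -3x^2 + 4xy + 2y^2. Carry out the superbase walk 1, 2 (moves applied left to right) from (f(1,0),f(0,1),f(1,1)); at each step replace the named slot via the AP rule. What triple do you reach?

start (-3,2,3) = (f(1,0),f(0,1),f(1,1))
replace slot 1: 2·(2+3) − (-3) = 13 → (13,2,3)
replace slot 2: 2·(13+3) − 2 = 30 → (13,30,3)

13,30,3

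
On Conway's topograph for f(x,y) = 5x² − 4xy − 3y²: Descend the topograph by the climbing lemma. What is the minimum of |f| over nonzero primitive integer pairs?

descent: ρ → (-3,4,5)  [lands on river]
river: ρ → (5,6,-2)
river: ρ → (-2,6,5)
river: ρ → (5,4,-3)
river: ρ → (-3,8,1)
river: ρ → (1,8,-3)
closes: descent 1, river 6
min |a| on river = 1

1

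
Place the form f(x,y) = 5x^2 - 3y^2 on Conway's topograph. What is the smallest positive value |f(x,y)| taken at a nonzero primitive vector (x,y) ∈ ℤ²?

descent: ρ → (-3,6,2)  [lands on river]
river: ρ → (2,6,-3)
closes: descent 1, river 2
min |a| on river = 2

2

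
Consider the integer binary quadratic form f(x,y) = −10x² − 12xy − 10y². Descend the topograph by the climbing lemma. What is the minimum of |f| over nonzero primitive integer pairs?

translate: b→-8 (≡12 mod 20), so (10,12,10)→(10,-8,8)
flip: (10,-8,8)→(8,8,10)
reduced (well bottom): (8,8,10) with a≤c, −a<b≤a
well minimum |f| = |-8| = 8 (negative-definite)

8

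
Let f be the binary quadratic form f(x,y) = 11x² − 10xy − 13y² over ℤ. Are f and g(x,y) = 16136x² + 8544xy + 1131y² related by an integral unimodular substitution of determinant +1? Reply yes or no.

D₁ = 672, D₂ = 672
river cycle of f (length 6): (-13, 10, 11), (11, 12, -12), (-12, 12, 11), (11, 10, -13), (-13, 16, 8), (8, 16, -13)
river cycle of g (length 6): (11, 10, -13), (-13, 16, 8), (8, 16, -13), (-13, 10, 11), (11, 12, -12), (-12, 12, 11)
cycles coincide ⇒ equivalent

yes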